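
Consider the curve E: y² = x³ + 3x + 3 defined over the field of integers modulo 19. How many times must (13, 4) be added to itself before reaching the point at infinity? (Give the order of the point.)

2P: tangent at (13, 4): λ = (3·13² + 3)/(2·4) ≡ 16/8. 8⁻¹ ≡ 12 (mod 19) since 8·12 = 96 ≡ 1, so λ ≡ 16·12 ≡ 2.
  x = λ² - 13 - 13 = 4 - 26 ≡ 16; y = λ·(13 - 16) - 4 ≡ 9. → (16, 9)
3P: (16, 9) + (13, 4). λ = (4 - 9)/(13 - 16) ≡ 14/16 mod 19. 16⁻¹ ≡ 6 (mod 19) since 16·6 = 96 ≡ 1, so λ ≡ 8.
  x = λ² - 16 - 13 = 64 - 29 ≡ 16; y = λ·(16 - 16) - 9 ≡ 10. → (16, 10)
4P: (16, 10) + (13, 4). λ = (4 - 10)/(13 - 16) ≡ 13/16 mod 19. 16⁻¹ ≡ 6 (mod 19), so λ ≡ 2.
  x = λ² - 16 - 13 = 4 - 29 ≡ 13; y = λ·(16 - 13) - 10 ≡ 15. → (13, 15)
5P: (13, 15) + (13, 4): same x and y₁ ≡ -y₂, so the sum is the point at infinity.
5P = the point at infinity, so the order is 5.

5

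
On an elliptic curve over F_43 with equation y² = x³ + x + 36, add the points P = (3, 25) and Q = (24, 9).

(3, 25) + (24, 9). λ = (9 - 25)/(24 - 3) ≡ 27/21 mod 43. 21⁻¹ ≡ 41 (mod 43) since 21·41 = 861 ≡ 1, so λ ≡ 32.
  x = λ² - 3 - 24 = 1024 - 27 ≡ 8; y = λ·(3 - 8) - 25 ≡ 30. → (8, 30)

(8, 30)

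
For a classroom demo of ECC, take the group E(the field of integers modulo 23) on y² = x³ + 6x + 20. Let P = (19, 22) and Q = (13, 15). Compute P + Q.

(16, 16)

(19, 22) + (13, 15). λ = (15 - 22)/(13 - 19) ≡ 16/17 mod 23. 17⁻¹ ≡ 19 (mod 23), so λ ≡ 5.
  x = λ² - 19 - 13 = 25 - 32 ≡ 16; y = λ·(19 - 16) - 22 ≡ 16. → (16, 16)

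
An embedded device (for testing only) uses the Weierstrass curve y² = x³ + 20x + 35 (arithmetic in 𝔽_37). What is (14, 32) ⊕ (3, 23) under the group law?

(17, 16)

(14, 32) + (3, 23). λ = (23 - 32)/(3 - 14) ≡ 28/26 mod 37. 26⁻¹ ≡ 10 (mod 37), so λ ≡ 21.
  x = λ² - 14 - 3 = 441 - 17 ≡ 17; y = λ·(14 - 17) - 32 ≡ 16. → (17, 16)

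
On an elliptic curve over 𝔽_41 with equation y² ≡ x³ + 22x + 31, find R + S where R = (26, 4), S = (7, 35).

(16, 25)

(26, 4) + (7, 35). λ = (35 - 4)/(7 - 26) ≡ 31/22 mod 41. 22⁻¹ ≡ 28 (mod 41), so λ ≡ 7.
  x = λ² - 26 - 7 = 49 - 33 ≡ 16; y = λ·(26 - 16) - 4 ≡ 25. → (16, 25)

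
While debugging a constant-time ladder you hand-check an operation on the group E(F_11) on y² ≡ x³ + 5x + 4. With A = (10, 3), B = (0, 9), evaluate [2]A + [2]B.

First 2A:
Repeated addition: build up to 2A.
2A: tangent at (10, 3): λ = (3·10² + 5)/(2·3) ≡ 8/6. 6⁻¹ ≡ 2 (mod 11), so λ ≡ 8·2 ≡ 5.
  x = λ² - 10 - 10 = 25 - 20 ≡ 5; y = λ·(10 - 5) - 3 ≡ 0. → (5, 0)
2A = (5, 0).
Next 2B:
Repeated addition: build up to 2B.
2B: tangent at (0, 9): λ = (3·0² + 5)/(2·9) ≡ 5/7. 7⁻¹ ≡ 8 (mod 11), so λ ≡ 5·8 ≡ 7.
  x = λ² - 0 - 0 = 49 - 0 ≡ 5; y = λ·(0 - 5) - 9 ≡ 0. → (5, 0)
2B = (5, 0).
Finally 2A + 2B:
(5, 0) + (5, 0): same x and y₁ ≡ -y₂, so the sum is ∞.

O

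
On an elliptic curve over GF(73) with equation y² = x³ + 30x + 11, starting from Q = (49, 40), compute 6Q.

Double-and-add on 6 = (110)₂. Start with Q = (49, 40) for the leading 1-bit.
double: tangent at (49, 40): λ = (3·49² + 30)/(2·40) ≡ 6/7. 7⁻¹ ≡ 21 (mod 73) since 7·21 = 147 ≡ 1, so λ ≡ 6·21 ≡ 53.
  x = λ² - 49 - 49 = 2809 - 98 ≡ 10; y = λ·(49 - 10) - 40 ≡ 56. → (10, 56)
add Q: (10, 56) + (49, 40). λ = (40 - 56)/(49 - 10) ≡ 57/39 mod 73. 39⁻¹ ≡ 15 (mod 73), so λ ≡ 52.
  x = λ² - 10 - 49 = 2704 - 59 ≡ 17; y = λ·(10 - 17) - 56 ≡ 18. → (17, 18)
double: tangent at (17, 18): λ = (3·17² + 30)/(2·18) ≡ 21/36. 36⁻¹ ≡ 71 (mod 73) since 36·71 = 2556 ≡ 1, so λ ≡ 21·71 ≡ 31.
  x = λ² - 17 - 17 = 961 - 34 ≡ 51; y = λ·(17 - 51) - 18 ≡ 23. → (51, 23)

(51, 23)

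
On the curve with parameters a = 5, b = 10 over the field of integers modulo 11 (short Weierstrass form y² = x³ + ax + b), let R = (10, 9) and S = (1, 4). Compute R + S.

(9, 5)

(10, 9) + (1, 4). λ = (4 - 9)/(1 - 10) ≡ 6/2 mod 11. 2⁻¹ ≡ 6 (mod 11) since 2·6 = 12 ≡ 1, so λ ≡ 3.
  x = λ² - 10 - 1 = 9 - 11 ≡ 9; y = λ·(10 - 9) - 9 ≡ 5. → (9, 5)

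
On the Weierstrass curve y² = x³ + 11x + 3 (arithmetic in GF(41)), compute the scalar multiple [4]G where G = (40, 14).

(32, 35)

Double-and-add on 4 = (100)₂. Start with G = (40, 14) for the leading 1-bit.
double: tangent at (40, 14): λ = (3·40² + 11)/(2·14) ≡ 14/28. 28⁻¹ ≡ 22 (mod 41), so λ ≡ 14·22 ≡ 21.
  x = λ² - 40 - 40 = 441 - 80 ≡ 33; y = λ·(40 - 33) - 14 ≡ 10. → (33, 10)
double: tangent at (33, 10): λ = (3·33² + 11)/(2·10) ≡ 39/20. 20⁻¹ ≡ 39 (mod 41) since 20·39 = 780 ≡ 1, so λ ≡ 39·39 ≡ 4.
  x = λ² - 33 - 33 = 16 - 66 ≡ 32; y = λ·(33 - 32) - 10 ≡ 35. → (32, 35)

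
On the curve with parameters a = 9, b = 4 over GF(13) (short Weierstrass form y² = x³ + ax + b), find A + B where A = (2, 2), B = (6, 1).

(1, 1)

(2, 2) + (6, 1). λ = (1 - 2)/(6 - 2) ≡ 12/4 mod 13. 4⁻¹ ≡ 10 (mod 13), so λ ≡ 3.
  x = λ² - 2 - 6 = 9 - 8 ≡ 1; y = λ·(2 - 1) - 2 ≡ 1. → (1, 1)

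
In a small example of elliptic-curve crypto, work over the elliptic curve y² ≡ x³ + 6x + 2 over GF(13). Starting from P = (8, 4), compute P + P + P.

Repeated addition: build up to 3P.
2P: tangent at (8, 4): λ = (3·8² + 6)/(2·4) ≡ 3/8. 8⁻¹ ≡ 5 (mod 13) since 8·5 = 40 ≡ 1, so λ ≡ 3·5 ≡ 2.
  x = λ² - 8 - 8 = 4 - 16 ≡ 1; y = λ·(8 - 1) - 4 ≡ 10. → (1, 10)
3P: (1, 10) + (8, 4). λ = (4 - 10)/(8 - 1) ≡ 7/7 mod 13. 7⁻¹ ≡ 2 (mod 13), so λ ≡ 1.
  x = λ² - 1 - 8 = 1 - 9 ≡ 5; y = λ·(1 - 5) - 10 ≡ 12. → (5, 12)

(5, 12)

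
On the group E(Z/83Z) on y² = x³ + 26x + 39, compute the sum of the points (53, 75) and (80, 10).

(53, 75) + (80, 10). λ = (10 - 75)/(80 - 53) ≡ 18/27 mod 83. 27⁻¹ ≡ 40 (mod 83), so λ ≡ 56.
  x = λ² - 53 - 80 = 3136 - 133 ≡ 15; y = λ·(53 - 15) - 75 ≡ 61. → (15, 61)

(15, 61)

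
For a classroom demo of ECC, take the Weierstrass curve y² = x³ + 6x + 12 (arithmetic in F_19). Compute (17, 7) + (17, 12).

The two points share x = 17 and their y-coordinates satisfy 7 + 12 ≡ 0 (mod 19), so they are inverses. Their sum is O.

O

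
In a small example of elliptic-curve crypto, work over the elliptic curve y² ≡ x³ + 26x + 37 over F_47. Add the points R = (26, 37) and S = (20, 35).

(26, 37) + (20, 35). λ = (35 - 37)/(20 - 26) ≡ 45/41 mod 47. 41⁻¹ ≡ 39 (mod 47) since 41·39 = 1599 ≡ 1, so λ ≡ 16.
  x = λ² - 26 - 20 = 256 - 46 ≡ 22; y = λ·(26 - 22) - 37 ≡ 27. → (22, 27)

(22, 27)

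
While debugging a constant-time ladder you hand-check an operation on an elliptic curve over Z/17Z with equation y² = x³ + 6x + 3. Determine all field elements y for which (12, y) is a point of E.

x³ + 6x + 3 = 1803 ≡ 1 (mod 17).
Square roots of 1 mod 17: 1 and 16 (since 1² = 1 ≡ 1).

1, 16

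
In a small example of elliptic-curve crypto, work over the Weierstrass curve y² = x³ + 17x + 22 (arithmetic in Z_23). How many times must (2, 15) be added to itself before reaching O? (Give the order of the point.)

2P: tangent at (2, 15): λ = (3·2² + 17)/(2·15) ≡ 6/7. 7⁻¹ ≡ 10 (mod 23) since 7·10 = 70 ≡ 1, so λ ≡ 6·10 ≡ 14.
  x = λ² - 2 - 2 = 196 - 4 ≡ 8; y = λ·(2 - 8) - 15 ≡ 16. → (8, 16)
3P: (8, 16) + (2, 15). λ = (15 - 16)/(2 - 8) ≡ 22/17 mod 23. 17⁻¹ ≡ 19 (mod 23) since 17·19 = 323 ≡ 1, so λ ≡ 4.
  x = λ² - 8 - 2 = 16 - 10 ≡ 6; y = λ·(8 - 6) - 16 ≡ 15. → (6, 15)
4P: (6, 15) + (2, 15). λ = (15 - 15)/(2 - 6) ≡ 0/19 mod 23. 19⁻¹ ≡ 17 (mod 23), so λ ≡ 0.
  x = λ² - 6 - 2 = 0 - 8 ≡ 15; y = λ·(6 - 15) - 15 ≡ 8. → (15, 8)
5P: (15, 8) + (2, 15). λ = (15 - 8)/(2 - 15) ≡ 7/10 mod 23. 10⁻¹ ≡ 7 (mod 23) since 10·7 = 70 ≡ 1, so λ ≡ 3.
  x = λ² - 15 - 2 = 9 - 17 ≡ 15; y = λ·(15 - 15) - 8 ≡ 15. → (15, 15)
6P: (15, 15) + (2, 15). λ = (15 - 15)/(2 - 15) ≡ 0/10 mod 23. 10⁻¹ ≡ 7 (mod 23), so λ ≡ 0.
  x = λ² - 15 - 2 = 0 - 17 ≡ 6; y = λ·(15 - 6) - 15 ≡ 8. → (6, 8)
7P: (6, 8) + (2, 15). λ = (15 - 8)/(2 - 6) ≡ 7/19 mod 23. 19⁻¹ ≡ 17 (mod 23), so λ ≡ 4.
  x = λ² - 6 - 2 = 16 - 8 ≡ 8; y = λ·(6 - 8) - 8 ≡ 7. → (8, 7)
8P: (8, 7) + (2, 15). λ = (15 - 7)/(2 - 8) ≡ 8/17 mod 23. 17⁻¹ ≡ 19 (mod 23), so λ ≡ 14.
  x = λ² - 8 - 2 = 196 - 10 ≡ 2; y = λ·(8 - 2) - 7 ≡ 8. → (2, 8)
9P: (2, 8) + (2, 15): same x and y₁ ≡ -y₂, so the sum is O.
9P = O, so the order is 9.

9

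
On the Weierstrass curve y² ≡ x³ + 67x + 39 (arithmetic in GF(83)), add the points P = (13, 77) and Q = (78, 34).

(13, 77) + (78, 34). λ = (34 - 77)/(78 - 13) ≡ 40/65 mod 83. 65⁻¹ ≡ 23 (mod 83) since 65·23 = 1495 ≡ 1, so λ ≡ 7.
  x = λ² - 13 - 78 = 49 - 91 ≡ 41; y = λ·(13 - 41) - 77 ≡ 59. → (41, 59)

(41, 59)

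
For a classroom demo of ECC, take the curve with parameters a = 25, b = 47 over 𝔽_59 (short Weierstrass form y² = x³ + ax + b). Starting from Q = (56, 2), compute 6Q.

Double-and-add on 6 = (110)₂. Start with Q = (56, 2) for the leading 1-bit.
double: tangent at (56, 2): λ = (3·56² + 25)/(2·2) ≡ 52/4. 4⁻¹ ≡ 15 (mod 59) since 4·15 = 60 ≡ 1, so λ ≡ 52·15 ≡ 13.
  x = λ² - 56 - 56 = 169 - 112 ≡ 57; y = λ·(56 - 57) - 2 ≡ 44. → (57, 44)
add Q: (57, 44) + (56, 2). λ = (2 - 44)/(56 - 57) ≡ 17/58 mod 59. 58⁻¹ ≡ 58 (mod 59), so λ ≡ 42.
  x = λ² - 57 - 56 = 1764 - 113 ≡ 58; y = λ·(57 - 58) - 44 ≡ 32. → (58, 32)
double: tangent at (58, 32): λ = (3·58² + 25)/(2·32) ≡ 28/5. 5⁻¹ ≡ 12 (mod 59), so λ ≡ 28·12 ≡ 41.
  x = λ² - 58 - 58 = 1681 - 116 ≡ 31; y = λ·(58 - 31) - 32 ≡ 13. → (31, 13)

(31, 13)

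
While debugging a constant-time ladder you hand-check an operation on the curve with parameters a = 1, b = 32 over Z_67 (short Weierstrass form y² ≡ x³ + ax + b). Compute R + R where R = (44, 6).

tangent at (44, 6): λ = (3·44² + 1)/(2·6) ≡ 47/12. 12⁻¹ ≡ 28 (mod 67) since 12·28 = 336 ≡ 1, so λ ≡ 47·28 ≡ 43.
  x = λ² - 44 - 44 = 1849 - 88 ≡ 19; y = λ·(44 - 19) - 6 ≡ 64. → (19, 64)

(19, 64)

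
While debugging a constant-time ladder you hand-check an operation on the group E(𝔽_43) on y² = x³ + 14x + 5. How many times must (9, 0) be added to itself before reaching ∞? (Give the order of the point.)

2

2P: (9, 0) + (9, 0): same x and y₁ ≡ -y₂, so the sum is ∞.
2P = ∞, so the order is 2.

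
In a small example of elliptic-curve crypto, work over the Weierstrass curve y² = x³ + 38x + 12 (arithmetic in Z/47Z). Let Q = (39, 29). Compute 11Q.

(0, 24)

Double-and-add on 11 = (1011)₂. Start with Q = (39, 29) for the leading 1-bit.
double: tangent at (39, 29): λ = (3·39² + 38)/(2·29) ≡ 42/11. 11⁻¹ ≡ 30 (mod 47) since 11·30 = 330 ≡ 1, so λ ≡ 42·30 ≡ 38.
  x = λ² - 39 - 39 = 1444 - 78 ≡ 3; y = λ·(39 - 3) - 29 ≡ 23. → (3, 23)
double: tangent at (3, 23): λ = (3·3² + 38)/(2·23) ≡ 18/46. 46⁻¹ ≡ 46 (mod 47), so λ ≡ 18·46 ≡ 29.
  x = λ² - 3 - 3 = 841 - 6 ≡ 36; y = λ·(3 - 36) - 23 ≡ 7. → (36, 7)
add Q: (36, 7) + (39, 29). λ = (29 - 7)/(39 - 36) ≡ 22/3 mod 47. 3⁻¹ ≡ 16 (mod 47) since 3·16 = 48 ≡ 1, so λ ≡ 23.
  x = λ² - 36 - 39 = 529 - 75 ≡ 31; y = λ·(36 - 31) - 7 ≡ 14. → (31, 14)
double: tangent at (31, 14): λ = (3·31² + 38)/(2·14) ≡ 7/28. 28⁻¹ ≡ 42 (mod 47), so λ ≡ 7·42 ≡ 12.
  x = λ² - 31 - 31 = 144 - 62 ≡ 35; y = λ·(31 - 35) - 14 ≡ 32. → (35, 32)
add Q: (35, 32) + (39, 29). λ = (29 - 32)/(39 - 35) ≡ 44/4 mod 47. 4⁻¹ ≡ 12 (mod 47) since 4·12 = 48 ≡ 1, so λ ≡ 11.
  x = λ² - 35 - 39 = 121 - 74 ≡ 0; y = λ·(35 - 0) - 32 ≡ 24. → (0, 24)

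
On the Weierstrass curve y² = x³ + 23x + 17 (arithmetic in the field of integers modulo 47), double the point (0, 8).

(14, 13)

tangent at (0, 8): λ = (3·0² + 23)/(2·8) ≡ 23/16. 16⁻¹ ≡ 3 (mod 47), so λ ≡ 23·3 ≡ 22.
  x = λ² - 0 - 0 = 484 - 0 ≡ 14; y = λ·(0 - 14) - 8 ≡ 13. → (14, 13)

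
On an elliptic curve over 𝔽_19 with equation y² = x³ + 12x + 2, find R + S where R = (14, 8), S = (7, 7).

(14, 8) + (7, 7). λ = (7 - 8)/(7 - 14) ≡ 18/12 mod 19. 12⁻¹ ≡ 8 (mod 19), so λ ≡ 11.
  x = λ² - 14 - 7 = 121 - 21 ≡ 5; y = λ·(14 - 5) - 8 ≡ 15. → (5, 15)

(5, 15)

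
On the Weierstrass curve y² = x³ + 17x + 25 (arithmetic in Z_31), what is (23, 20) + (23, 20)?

tangent at (23, 20): λ = (3·23² + 17)/(2·20) ≡ 23/9. 9⁻¹ ≡ 7 (mod 31), so λ ≡ 23·7 ≡ 6.
  x = λ² - 23 - 23 = 36 - 46 ≡ 21; y = λ·(23 - 21) - 20 ≡ 23. → (21, 23)

(21, 23)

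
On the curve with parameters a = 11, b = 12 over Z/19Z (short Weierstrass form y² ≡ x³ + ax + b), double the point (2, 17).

(16, 16)

tangent at (2, 17): λ = (3·2² + 11)/(2·17) ≡ 4/15. 15⁻¹ ≡ 14 (mod 19) since 15·14 = 210 ≡ 1, so λ ≡ 4·14 ≡ 18.
  x = λ² - 2 - 2 = 324 - 4 ≡ 16; y = λ·(2 - 16) - 17 ≡ 16. → (16, 16)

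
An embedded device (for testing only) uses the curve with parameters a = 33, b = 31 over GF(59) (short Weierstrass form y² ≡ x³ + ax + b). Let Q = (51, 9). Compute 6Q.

(48, 44)

Double-and-add on 6 = (110)₂. Start with Q = (51, 9) for the leading 1-bit.
double: tangent at (51, 9): λ = (3·51² + 33)/(2·9) ≡ 48/18. 18⁻¹ ≡ 23 (mod 59) since 18·23 = 414 ≡ 1, so λ ≡ 48·23 ≡ 42.
  x = λ² - 51 - 51 = 1764 - 102 ≡ 10; y = λ·(51 - 10) - 9 ≡ 2. → (10, 2)
add Q: (10, 2) + (51, 9). λ = (9 - 2)/(51 - 10) ≡ 7/41 mod 59. 41⁻¹ ≡ 36 (mod 59) since 41·36 = 1476 ≡ 1, so λ ≡ 16.
  x = λ² - 10 - 51 = 256 - 61 ≡ 18; y = λ·(10 - 18) - 2 ≡ 47. → (18, 47)
double: tangent at (18, 47): λ = (3·18² + 33)/(2·47) ≡ 2/35. 35⁻¹ ≡ 27 (mod 59), so λ ≡ 2·27 ≡ 54.
  x = λ² - 18 - 18 = 2916 - 36 ≡ 48; y = λ·(18 - 48) - 47 ≡ 44. → (48, 44)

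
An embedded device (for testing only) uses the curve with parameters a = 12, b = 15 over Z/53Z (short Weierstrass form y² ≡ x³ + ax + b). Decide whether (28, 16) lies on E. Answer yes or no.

no

y² = 16² ≡ 44; x³ + 12x + 15 = 22303 ≡ 43 (mod 53). 44 ≠ 43.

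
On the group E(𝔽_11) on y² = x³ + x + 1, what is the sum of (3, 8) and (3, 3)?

The two points share x = 3 and their y-coordinates satisfy 8 + 3 ≡ 0 (mod 11), so they are inverses. Their sum is O.

O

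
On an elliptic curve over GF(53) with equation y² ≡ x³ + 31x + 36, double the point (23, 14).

tangent at (23, 14): λ = (3·23² + 31)/(2·14) ≡ 28/28. 28⁻¹ ≡ 36 (mod 53) since 28·36 = 1008 ≡ 1, so λ ≡ 28·36 ≡ 1.
  x = λ² - 23 - 23 = 1 - 46 ≡ 8; y = λ·(23 - 8) - 14 ≡ 1. → (8, 1)

(8, 1)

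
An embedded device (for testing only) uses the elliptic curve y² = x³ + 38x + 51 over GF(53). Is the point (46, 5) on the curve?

yes

y² = 5² ≡ 25; x³ + 38x + 51 = 99135 ≡ 25 (mod 53). 25 = 25.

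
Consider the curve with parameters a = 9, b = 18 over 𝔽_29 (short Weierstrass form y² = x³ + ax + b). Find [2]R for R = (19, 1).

tangent at (19, 1): λ = (3·19² + 9)/(2·1) ≡ 19/2. 2⁻¹ ≡ 15 (mod 29) since 2·15 = 30 ≡ 1, so λ ≡ 19·15 ≡ 24.
  x = λ² - 19 - 19 = 576 - 38 ≡ 16; y = λ·(19 - 16) - 1 ≡ 13. → (16, 13)

(16, 13)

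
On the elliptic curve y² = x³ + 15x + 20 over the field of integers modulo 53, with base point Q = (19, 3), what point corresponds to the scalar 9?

(50, 1)

Repeated addition: build up to 9Q.
2Q: tangent at (19, 3): λ = (3·19² + 15)/(2·3) ≡ 38/6. 6⁻¹ ≡ 9 (mod 53) since 6·9 = 54 ≡ 1, so λ ≡ 38·9 ≡ 24.
  x = λ² - 19 - 19 = 576 - 38 ≡ 8; y = λ·(19 - 8) - 3 ≡ 49. → (8, 49)
3Q: (8, 49) + (19, 3). λ = (3 - 49)/(19 - 8) ≡ 7/11 mod 53. 11⁻¹ ≡ 29 (mod 53) since 11·29 = 319 ≡ 1, so λ ≡ 44.
  x = λ² - 8 - 19 = 1936 - 27 ≡ 1; y = λ·(8 - 1) - 49 ≡ 47. → (1, 47)
4Q: (1, 47) + (19, 3). λ = (3 - 47)/(19 - 1) ≡ 9/18 mod 53. 18⁻¹ ≡ 3 (mod 53), so λ ≡ 27.
  x = λ² - 1 - 19 = 729 - 20 ≡ 20; y = λ·(1 - 20) - 47 ≡ 23. → (20, 23)
5Q: (20, 23) + (19, 3). λ = (3 - 23)/(19 - 20) ≡ 33/52 mod 53. 52⁻¹ ≡ 52 (mod 53), so λ ≡ 20.
  x = λ² - 20 - 19 = 400 - 39 ≡ 43; y = λ·(20 - 43) - 23 ≡ 47. → (43, 47)
6Q: (43, 47) + (19, 3). λ = (3 - 47)/(19 - 43) ≡ 9/29 mod 53. 29⁻¹ ≡ 11 (mod 53), so λ ≡ 46.
  x = λ² - 43 - 19 = 2116 - 62 ≡ 40; y = λ·(43 - 40) - 47 ≡ 38. → (40, 38)
7Q: (40, 38) + (19, 3). λ = (3 - 38)/(19 - 40) ≡ 18/32 mod 53. 32⁻¹ ≡ 5 (mod 53) since 32·5 = 160 ≡ 1, so λ ≡ 37.
  x = λ² - 40 - 19 = 1369 - 59 ≡ 38; y = λ·(40 - 38) - 38 ≡ 36. → (38, 36)
8Q: (38, 36) + (19, 3). λ = (3 - 36)/(19 - 38) ≡ 20/34 mod 53. 34⁻¹ ≡ 39 (mod 53) since 34·39 = 1326 ≡ 1, so λ ≡ 38.
  x = λ² - 38 - 19 = 1444 - 57 ≡ 9; y = λ·(38 - 9) - 36 ≡ 6. → (9, 6)
9Q: (9, 6) + (19, 3). λ = (3 - 6)/(19 - 9) ≡ 50/10 mod 53. 10⁻¹ ≡ 16 (mod 53) since 10·16 = 160 ≡ 1, so λ ≡ 5.
  x = λ² - 9 - 19 = 25 - 28 ≡ 50; y = λ·(9 - 50) - 6 ≡ 1. → (50, 1)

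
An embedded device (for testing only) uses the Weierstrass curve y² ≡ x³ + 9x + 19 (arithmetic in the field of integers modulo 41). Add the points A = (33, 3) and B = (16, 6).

(17, 40)

(33, 3) + (16, 6). λ = (6 - 3)/(16 - 33) ≡ 3/24 mod 41. 24⁻¹ ≡ 12 (mod 41), so λ ≡ 36.
  x = λ² - 33 - 16 = 1296 - 49 ≡ 17; y = λ·(33 - 17) - 3 ≡ 40. → (17, 40)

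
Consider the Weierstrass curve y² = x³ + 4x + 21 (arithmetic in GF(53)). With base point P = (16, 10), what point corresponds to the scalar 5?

Repeated addition: build up to 5P.
2P: tangent at (16, 10): λ = (3·16² + 4)/(2·10) ≡ 30/20. 20⁻¹ ≡ 8 (mod 53) since 20·8 = 160 ≡ 1, so λ ≡ 30·8 ≡ 28.
  x = λ² - 16 - 16 = 784 - 32 ≡ 10; y = λ·(16 - 10) - 10 ≡ 52. → (10, 52)
3P: (10, 52) + (16, 10). λ = (10 - 52)/(16 - 10) ≡ 11/6 mod 53. 6⁻¹ ≡ 9 (mod 53), so λ ≡ 46.
  x = λ² - 10 - 16 = 2116 - 26 ≡ 23; y = λ·(10 - 23) - 52 ≡ 39. → (23, 39)
4P: (23, 39) + (16, 10). λ = (10 - 39)/(16 - 23) ≡ 24/46 mod 53. 46⁻¹ ≡ 15 (mod 53) since 46·15 = 690 ≡ 1, so λ ≡ 42.
  x = λ² - 23 - 16 = 1764 - 39 ≡ 29; y = λ·(23 - 29) - 39 ≡ 27. → (29, 27)
5P: (29, 27) + (16, 10). λ = (10 - 27)/(16 - 29) ≡ 36/40 mod 53. 40⁻¹ ≡ 4 (mod 53) since 40·4 = 160 ≡ 1, so λ ≡ 38.
  x = λ² - 29 - 16 = 1444 - 45 ≡ 21; y = λ·(29 - 21) - 27 ≡ 12. → (21, 12)

(21, 12)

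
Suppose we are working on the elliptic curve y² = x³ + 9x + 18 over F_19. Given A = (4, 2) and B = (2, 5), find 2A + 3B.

First 2A:
Repeated addition: build up to 2A.
2A: tangent at (4, 2): λ = (3·4² + 9)/(2·2) ≡ 0/4. 4⁻¹ ≡ 5 (mod 19) since 4·5 = 20 ≡ 1, so λ ≡ 0·5 ≡ 0.
  x = λ² - 4 - 4 = 0 - 8 ≡ 11; y = λ·(4 - 11) - 2 ≡ 17. → (11, 17)
2A = (11, 17).
Next 3B:
Repeated addition: build up to 3B.
2B: tangent at (2, 5): λ = (3·2² + 9)/(2·5) ≡ 2/10. 10⁻¹ ≡ 2 (mod 19) since 10·2 = 20 ≡ 1, so λ ≡ 2·2 ≡ 4.
  x = λ² - 2 - 2 = 16 - 4 ≡ 12; y = λ·(2 - 12) - 5 ≡ 12. → (12, 12)
3B: (12, 12) + (2, 5). λ = (5 - 12)/(2 - 12) ≡ 12/9 mod 19. 9⁻¹ ≡ 17 (mod 19) since 9·17 = 153 ≡ 1, so λ ≡ 14.
  x = λ² - 12 - 2 = 196 - 14 ≡ 11; y = λ·(12 - 11) - 12 ≡ 2. → (11, 2)
3B = (11, 2).
Finally 2A + 3B:
(11, 17) + (11, 2): same x and y₁ ≡ -y₂, so the sum is the point at infinity.

O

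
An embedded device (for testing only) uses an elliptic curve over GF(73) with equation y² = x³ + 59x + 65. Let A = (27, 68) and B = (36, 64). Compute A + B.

(12, 47)

(27, 68) + (36, 64). λ = (64 - 68)/(36 - 27) ≡ 69/9 mod 73. 9⁻¹ ≡ 65 (mod 73) since 9·65 = 585 ≡ 1, so λ ≡ 32.
  x = λ² - 27 - 36 = 1024 - 63 ≡ 12; y = λ·(27 - 12) - 68 ≡ 47. → (12, 47)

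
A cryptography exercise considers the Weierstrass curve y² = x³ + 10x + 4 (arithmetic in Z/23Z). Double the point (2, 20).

(12, 9)

tangent at (2, 20): λ = (3·2² + 10)/(2·20) ≡ 22/17. 17⁻¹ ≡ 19 (mod 23) since 17·19 = 323 ≡ 1, so λ ≡ 22·19 ≡ 4.
  x = λ² - 2 - 2 = 16 - 4 ≡ 12; y = λ·(2 - 12) - 20 ≡ 9. → (12, 9)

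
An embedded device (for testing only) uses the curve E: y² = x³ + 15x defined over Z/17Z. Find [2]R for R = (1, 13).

(2, 2)

tangent at (1, 13): λ = (3·1² + 15)/(2·13) ≡ 1/9. 9⁻¹ ≡ 2 (mod 17) since 9·2 = 18 ≡ 1, so λ ≡ 1·2 ≡ 2.
  x = λ² - 1 - 1 = 4 - 2 ≡ 2; y = λ·(1 - 2) - 13 ≡ 2. → (2, 2)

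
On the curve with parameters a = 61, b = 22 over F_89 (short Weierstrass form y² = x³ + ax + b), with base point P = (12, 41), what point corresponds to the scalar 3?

Repeated addition: build up to 3P.
2P: tangent at (12, 41): λ = (3·12² + 61)/(2·41) ≡ 48/82. 82⁻¹ ≡ 38 (mod 89) since 82·38 = 3116 ≡ 1, so λ ≡ 48·38 ≡ 44.
  x = λ² - 12 - 12 = 1936 - 24 ≡ 43; y = λ·(12 - 43) - 41 ≡ 19. → (43, 19)
3P: (43, 19) + (12, 41). λ = (41 - 19)/(12 - 43) ≡ 22/58 mod 89. 58⁻¹ ≡ 66 (mod 89) since 58·66 = 3828 ≡ 1, so λ ≡ 28.
  x = λ² - 43 - 12 = 784 - 55 ≡ 17; y = λ·(43 - 17) - 19 ≡ 86. → (17, 86)

(17, 86)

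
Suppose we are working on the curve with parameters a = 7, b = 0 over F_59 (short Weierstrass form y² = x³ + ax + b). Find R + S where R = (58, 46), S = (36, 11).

(13, 39)

(58, 46) + (36, 11). λ = (11 - 46)/(36 - 58) ≡ 24/37 mod 59. 37⁻¹ ≡ 8 (mod 59) since 37·8 = 296 ≡ 1, so λ ≡ 15.
  x = λ² - 58 - 36 = 225 - 94 ≡ 13; y = λ·(58 - 13) - 46 ≡ 39. → (13, 39)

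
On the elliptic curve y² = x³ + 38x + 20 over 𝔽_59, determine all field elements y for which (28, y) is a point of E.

12, 47

x³ + 38x + 20 = 23036 ≡ 26 (mod 59).
Square roots of 26 mod 59: 12 and 47 (since 12² = 144 ≡ 26).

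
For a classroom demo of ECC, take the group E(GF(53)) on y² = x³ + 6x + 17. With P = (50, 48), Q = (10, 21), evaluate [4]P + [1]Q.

First 4P:
Double-and-add on 4 = (100)₂. Start with P = (50, 48) for the leading 1-bit.
double: tangent at (50, 48): λ = (3·50² + 6)/(2·48) ≡ 33/43. 43⁻¹ ≡ 37 (mod 53) since 43·37 = 1591 ≡ 1, so λ ≡ 33·37 ≡ 2.
  x = λ² - 50 - 50 = 4 - 100 ≡ 10; y = λ·(50 - 10) - 48 ≡ 32. → (10, 32)
double: tangent at (10, 32): λ = (3·10² + 6)/(2·32) ≡ 41/11. 11⁻¹ ≡ 29 (mod 53), so λ ≡ 41·29 ≡ 23.
  x = λ² - 10 - 10 = 529 - 20 ≡ 32; y = λ·(10 - 32) - 32 ≡ 45. → (32, 45)
4P = (32, 45).
Finally 4P + Q:
(32, 45) + (10, 21). λ = (21 - 45)/(10 - 32) ≡ 29/31 mod 53. 31⁻¹ ≡ 12 (mod 53), so λ ≡ 30.
  x = λ² - 32 - 10 = 900 - 42 ≡ 10; y = λ·(32 - 10) - 45 ≡ 32. → (10, 32)

(10, 32)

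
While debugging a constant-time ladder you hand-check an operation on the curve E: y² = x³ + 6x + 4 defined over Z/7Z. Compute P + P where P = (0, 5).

tangent at (0, 5): λ = (3·0² + 6)/(2·5) ≡ 6/3. 3⁻¹ ≡ 5 (mod 7) since 3·5 = 15 ≡ 1, so λ ≡ 6·5 ≡ 2.
  x = λ² - 0 - 0 = 4 - 0 ≡ 4; y = λ·(0 - 4) - 5 ≡ 1. → (4, 1)

(4, 1)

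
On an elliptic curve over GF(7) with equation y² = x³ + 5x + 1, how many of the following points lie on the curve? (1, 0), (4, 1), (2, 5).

(1, 0): 0² ≡ 0, rhs ≡ 0 → on.
(4, 1): 1² ≡ 1, rhs ≡ 1 → on.
(2, 5): 5² ≡ 4, rhs ≡ 5 → off.

2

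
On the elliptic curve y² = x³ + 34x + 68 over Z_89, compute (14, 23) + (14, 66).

The two points share x = 14 and their y-coordinates satisfy 23 + 66 ≡ 0 (mod 89), so they are inverses. Their sum is ∞.

O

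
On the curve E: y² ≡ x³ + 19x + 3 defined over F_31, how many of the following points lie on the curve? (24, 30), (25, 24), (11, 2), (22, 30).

(24, 30): 30² ≡ 1, rhs ≡ 23 → off.
(25, 24): 24² ≡ 18, rhs ≡ 14 → off.
(11, 2): 2² ≡ 4, rhs ≡ 24 → off.
(22, 30): 30² ≡ 1, rhs ≡ 2 → off.

0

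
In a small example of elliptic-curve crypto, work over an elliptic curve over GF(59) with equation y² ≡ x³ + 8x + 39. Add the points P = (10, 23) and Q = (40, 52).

(10, 23) + (40, 52). λ = (52 - 23)/(40 - 10) ≡ 29/30 mod 59. 30⁻¹ ≡ 2 (mod 59) since 30·2 = 60 ≡ 1, so λ ≡ 58.
  x = λ² - 10 - 40 = 3364 - 50 ≡ 10; y = λ·(10 - 10) - 23 ≡ 36. → (10, 36)

(10, 36)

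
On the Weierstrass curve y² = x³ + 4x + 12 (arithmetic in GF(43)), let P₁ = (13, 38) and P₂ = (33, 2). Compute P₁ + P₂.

(13, 38) + (33, 2). λ = (2 - 38)/(33 - 13) ≡ 7/20 mod 43. 20⁻¹ ≡ 28 (mod 43) since 20·28 = 560 ≡ 1, so λ ≡ 24.
  x = λ² - 13 - 33 = 576 - 46 ≡ 14; y = λ·(13 - 14) - 38 ≡ 24. → (14, 24)

(14, 24)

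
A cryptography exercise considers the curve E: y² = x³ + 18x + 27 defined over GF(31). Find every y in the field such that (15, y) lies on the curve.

13, 18

x³ + 18x + 27 = 3672 ≡ 14 (mod 31).
Square roots of 14 mod 31: 13 and 18 (since 13² = 169 ≡ 14).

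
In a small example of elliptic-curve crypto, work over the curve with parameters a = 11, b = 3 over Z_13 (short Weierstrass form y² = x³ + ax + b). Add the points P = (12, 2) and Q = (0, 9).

(11, 5)

(12, 2) + (0, 9). λ = (9 - 2)/(0 - 12) ≡ 7/1 mod 13. 1⁻¹ ≡ 1 (mod 13), so λ ≡ 7.
  x = λ² - 12 - 0 = 49 - 12 ≡ 11; y = λ·(12 - 11) - 2 ≡ 5. → (11, 5)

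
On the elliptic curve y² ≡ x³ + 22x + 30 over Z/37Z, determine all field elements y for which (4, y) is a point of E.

16, 21

x³ + 22x + 30 = 182 ≡ 34 (mod 37).
Square roots of 34 mod 37: 16 and 21 (since 16² = 256 ≡ 34).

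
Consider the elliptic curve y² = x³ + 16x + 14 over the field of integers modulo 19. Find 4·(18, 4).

Write P = (18, 4).
Double-and-add on 4 = (100)₂. Start with P = (18, 4) for the leading 1-bit.
double: tangent at (18, 4): λ = (3·18² + 16)/(2·4) ≡ 0/8. 8⁻¹ ≡ 12 (mod 19) since 8·12 = 96 ≡ 1, so λ ≡ 0·12 ≡ 0.
  x = λ² - 18 - 18 = 0 - 36 ≡ 2; y = λ·(18 - 2) - 4 ≡ 15. → (2, 15)
double: tangent at (2, 15): λ = (3·2² + 16)/(2·15) ≡ 9/11. 11⁻¹ ≡ 7 (mod 19) since 11·7 = 77 ≡ 1, so λ ≡ 9·7 ≡ 6.
  x = λ² - 2 - 2 = 36 - 4 ≡ 13; y = λ·(2 - 13) - 15 ≡ 14. → (13, 14)

(13, 14)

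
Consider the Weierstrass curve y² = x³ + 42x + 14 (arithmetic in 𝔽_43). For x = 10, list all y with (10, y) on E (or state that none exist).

12, 31

x³ + 42x + 14 = 1434 ≡ 15 (mod 43).
Square roots of 15 mod 43: 12 and 31 (since 12² = 144 ≡ 15).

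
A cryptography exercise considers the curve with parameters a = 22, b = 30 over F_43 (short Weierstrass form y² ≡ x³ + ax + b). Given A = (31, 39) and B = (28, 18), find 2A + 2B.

(1, 28)

First 2A:
Repeated addition: build up to 2A.
2A: tangent at (31, 39): λ = (3·31² + 22)/(2·39) ≡ 24/35. 35⁻¹ ≡ 16 (mod 43), so λ ≡ 24·16 ≡ 40.
  x = λ² - 31 - 31 = 1600 - 62 ≡ 33; y = λ·(31 - 33) - 39 ≡ 10. → (33, 10)
2A = (33, 10).
Next 2B:
Repeated addition: build up to 2B.
2B: tangent at (28, 18): λ = (3·28² + 22)/(2·18) ≡ 9/36. 36⁻¹ ≡ 6 (mod 43), so λ ≡ 9·6 ≡ 11.
  x = λ² - 28 - 28 = 121 - 56 ≡ 22; y = λ·(28 - 22) - 18 ≡ 5. → (22, 5)
2B = (22, 5).
Finally 2A + 2B:
(33, 10) + (22, 5). λ = (5 - 10)/(22 - 33) ≡ 38/32 mod 43. 32⁻¹ ≡ 39 (mod 43) since 32·39 = 1248 ≡ 1, so λ ≡ 20.
  x = λ² - 33 - 22 = 400 - 55 ≡ 1; y = λ·(33 - 1) - 10 ≡ 28. → (1, 28)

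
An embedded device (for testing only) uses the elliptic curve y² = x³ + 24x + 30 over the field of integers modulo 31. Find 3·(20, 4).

Write G = (20, 4).
Repeated addition: build up to 3G.
2G: tangent at (20, 4): λ = (3·20² + 24)/(2·4) ≡ 15/8. 8⁻¹ ≡ 4 (mod 31), so λ ≡ 15·4 ≡ 29.
  x = λ² - 20 - 20 = 841 - 40 ≡ 26; y = λ·(20 - 26) - 4 ≡ 8. → (26, 8)
3G: (26, 8) + (20, 4). λ = (4 - 8)/(20 - 26) ≡ 27/25 mod 31. 25⁻¹ ≡ 5 (mod 31), so λ ≡ 11.
  x = λ² - 26 - 20 = 121 - 46 ≡ 13; y = λ·(26 - 13) - 8 ≡ 11. → (13, 11)

(13, 11)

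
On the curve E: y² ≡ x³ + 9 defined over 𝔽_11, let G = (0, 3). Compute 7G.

Double-and-add on 7 = (111)₂. Start with G = (0, 3) for the leading 1-bit.
double: tangent at (0, 3): λ = (3·0² + 0)/(2·3) ≡ 0/6. 6⁻¹ ≡ 2 (mod 11) since 6·2 = 12 ≡ 1, so λ ≡ 0·2 ≡ 0.
  x = λ² - 0 - 0 = 0 - 0 ≡ 0; y = λ·(0 - 0) - 3 ≡ 8. → (0, 8)
add G: (0, 8) + (0, 3): same x and y₁ ≡ -y₂, so the sum is O.
double: O + O = O (identity).
add G: O + (0, 3) = (0, 3) (identity).

(0, 3)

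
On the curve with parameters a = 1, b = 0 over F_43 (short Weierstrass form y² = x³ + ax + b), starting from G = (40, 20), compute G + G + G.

Repeated addition: build up to 3G.
2G: tangent at (40, 20): λ = (3·40² + 1)/(2·20) ≡ 28/40. 40⁻¹ ≡ 14 (mod 43), so λ ≡ 28·14 ≡ 5.
  x = λ² - 40 - 40 = 25 - 80 ≡ 31; y = λ·(40 - 31) - 20 ≡ 25. → (31, 25)
3G: (31, 25) + (40, 20). λ = (20 - 25)/(40 - 31) ≡ 38/9 mod 43. 9⁻¹ ≡ 24 (mod 43), so λ ≡ 9.
  x = λ² - 31 - 40 = 81 - 71 ≡ 10; y = λ·(31 - 10) - 25 ≡ 35. → (10, 35)

(10, 35)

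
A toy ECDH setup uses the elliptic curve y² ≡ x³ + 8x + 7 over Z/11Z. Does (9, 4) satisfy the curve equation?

y² = 4² ≡ 5; x³ + 8x + 7 = 808 ≡ 5 (mod 11). 5 = 5.

yes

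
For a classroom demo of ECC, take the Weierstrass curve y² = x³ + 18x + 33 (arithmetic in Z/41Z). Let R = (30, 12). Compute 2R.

tangent at (30, 12): λ = (3·30² + 18)/(2·12) ≡ 12/24. 24⁻¹ ≡ 12 (mod 41) since 24·12 = 288 ≡ 1, so λ ≡ 12·12 ≡ 21.
  x = λ² - 30 - 30 = 441 - 60 ≡ 12; y = λ·(30 - 12) - 12 ≡ 38. → (12, 38)

(12, 38)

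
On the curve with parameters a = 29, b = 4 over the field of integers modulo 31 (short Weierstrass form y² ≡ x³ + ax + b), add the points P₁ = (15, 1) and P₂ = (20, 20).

(15, 1) + (20, 20). λ = (20 - 1)/(20 - 15) ≡ 19/5 mod 31. 5⁻¹ ≡ 25 (mod 31), so λ ≡ 10.
  x = λ² - 15 - 20 = 100 - 35 ≡ 3; y = λ·(15 - 3) - 1 ≡ 26. → (3, 26)

(3, 26)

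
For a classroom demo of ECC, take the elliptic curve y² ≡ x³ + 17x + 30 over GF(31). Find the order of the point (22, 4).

7

2P: tangent at (22, 4): λ = (3·22² + 17)/(2·4) ≡ 12/8. 8⁻¹ ≡ 4 (mod 31), so λ ≡ 12·4 ≡ 17.
  x = λ² - 22 - 22 = 289 - 44 ≡ 28; y = λ·(22 - 28) - 4 ≡ 18. → (28, 18)
3P: (28, 18) + (22, 4). λ = (4 - 18)/(22 - 28) ≡ 17/25 mod 31. 25⁻¹ ≡ 5 (mod 31), so λ ≡ 23.
  x = λ² - 28 - 22 = 529 - 50 ≡ 14; y = λ·(28 - 14) - 18 ≡ 25. → (14, 25)
4P: (14, 25) + (22, 4). λ = (4 - 25)/(22 - 14) ≡ 10/8 mod 31. 8⁻¹ ≡ 4 (mod 31) since 8·4 = 32 ≡ 1, so λ ≡ 9.
  x = λ² - 14 - 22 = 81 - 36 ≡ 14; y = λ·(14 - 14) - 25 ≡ 6. → (14, 6)
5P: (14, 6) + (22, 4). λ = (4 - 6)/(22 - 14) ≡ 29/8 mod 31. 8⁻¹ ≡ 4 (mod 31), so λ ≡ 23.
  x = λ² - 14 - 22 = 529 - 36 ≡ 28; y = λ·(14 - 28) - 6 ≡ 13. → (28, 13)
6P: (28, 13) + (22, 4). λ = (4 - 13)/(22 - 28) ≡ 22/25 mod 31. 25⁻¹ ≡ 5 (mod 31) since 25·5 = 125 ≡ 1, so λ ≡ 17.
  x = λ² - 28 - 22 = 289 - 50 ≡ 22; y = λ·(28 - 22) - 13 ≡ 27. → (22, 27)
7P: (22, 27) + (22, 4): same x and y₁ ≡ -y₂, so the sum is O.
7P = O, so the order is 7.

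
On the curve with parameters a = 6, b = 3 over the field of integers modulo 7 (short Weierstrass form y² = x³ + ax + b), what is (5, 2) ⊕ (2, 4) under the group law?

(2, 3)

(5, 2) + (2, 4). λ = (4 - 2)/(2 - 5) ≡ 2/4 mod 7. 4⁻¹ ≡ 2 (mod 7) since 4·2 = 8 ≡ 1, so λ ≡ 4.
  x = λ² - 5 - 2 = 16 - 7 ≡ 2; y = λ·(5 - 2) - 2 ≡ 3. → (2, 3)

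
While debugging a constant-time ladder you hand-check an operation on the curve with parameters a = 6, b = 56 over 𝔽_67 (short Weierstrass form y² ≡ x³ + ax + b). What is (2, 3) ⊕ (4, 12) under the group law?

(31, 34)

(2, 3) + (4, 12). λ = (12 - 3)/(4 - 2) ≡ 9/2 mod 67. 2⁻¹ ≡ 34 (mod 67), so λ ≡ 38.
  x = λ² - 2 - 4 = 1444 - 6 ≡ 31; y = λ·(2 - 31) - 3 ≡ 34. → (31, 34)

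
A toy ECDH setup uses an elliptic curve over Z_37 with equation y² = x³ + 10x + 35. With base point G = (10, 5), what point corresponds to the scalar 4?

(14, 12)

Double-and-add on 4 = (100)₂. Start with G = (10, 5) for the leading 1-bit.
double: tangent at (10, 5): λ = (3·10² + 10)/(2·5) ≡ 14/10. 10⁻¹ ≡ 26 (mod 37) since 10·26 = 260 ≡ 1, so λ ≡ 14·26 ≡ 31.
  x = λ² - 10 - 10 = 961 - 20 ≡ 16; y = λ·(10 - 16) - 5 ≡ 31. → (16, 31)
double: tangent at (16, 31): λ = (3·16² + 10)/(2·31) ≡ 1/25. 25⁻¹ ≡ 3 (mod 37) since 25·3 = 75 ≡ 1, so λ ≡ 1·3 ≡ 3.
  x = λ² - 16 - 16 = 9 - 32 ≡ 14; y = λ·(16 - 14) - 31 ≡ 12. → (14, 12)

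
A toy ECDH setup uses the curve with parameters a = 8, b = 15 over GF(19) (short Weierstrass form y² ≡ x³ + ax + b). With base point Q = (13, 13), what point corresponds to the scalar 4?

(1, 9)

Repeated addition: build up to 4Q.
2Q: tangent at (13, 13): λ = (3·13² + 8)/(2·13) ≡ 2/7. 7⁻¹ ≡ 11 (mod 19), so λ ≡ 2·11 ≡ 3.
  x = λ² - 13 - 13 = 9 - 26 ≡ 2; y = λ·(13 - 2) - 13 ≡ 1. → (2, 1)
3Q: (2, 1) + (13, 13). λ = (13 - 1)/(13 - 2) ≡ 12/11 mod 19. 11⁻¹ ≡ 7 (mod 19), so λ ≡ 8.
  x = λ² - 2 - 13 = 64 - 15 ≡ 11; y = λ·(2 - 11) - 1 ≡ 3. → (11, 3)
4Q: (11, 3) + (13, 13). λ = (13 - 3)/(13 - 11) ≡ 10/2 mod 19. 2⁻¹ ≡ 10 (mod 19), so λ ≡ 5.
  x = λ² - 11 - 13 = 25 - 24 ≡ 1; y = λ·(11 - 1) - 3 ≡ 9. → (1, 9)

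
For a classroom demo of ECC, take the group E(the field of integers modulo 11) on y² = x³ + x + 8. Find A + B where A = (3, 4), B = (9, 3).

(3, 7)

(3, 4) + (9, 3). λ = (3 - 4)/(9 - 3) ≡ 10/6 mod 11. 6⁻¹ ≡ 2 (mod 11) since 6·2 = 12 ≡ 1, so λ ≡ 9.
  x = λ² - 3 - 9 = 81 - 12 ≡ 3; y = λ·(3 - 3) - 4 ≡ 7. → (3, 7)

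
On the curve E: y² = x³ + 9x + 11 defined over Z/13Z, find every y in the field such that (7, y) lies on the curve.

x³ + 9x + 11 = 417 ≡ 1 (mod 13).
Square roots of 1 mod 13: 1 and 12 (since 1² = 1 ≡ 1).

1, 12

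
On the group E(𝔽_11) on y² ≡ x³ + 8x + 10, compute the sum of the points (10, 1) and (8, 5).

(10, 1) + (8, 5). λ = (5 - 1)/(8 - 10) ≡ 4/9 mod 11. 9⁻¹ ≡ 5 (mod 11), so λ ≡ 9.
  x = λ² - 10 - 8 = 81 - 18 ≡ 8; y = λ·(10 - 8) - 1 ≡ 6. → (8, 6)

(8, 6)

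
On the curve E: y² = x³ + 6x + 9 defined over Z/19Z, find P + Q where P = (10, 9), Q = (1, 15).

(10, 9) + (1, 15). λ = (15 - 9)/(1 - 10) ≡ 6/10 mod 19. 10⁻¹ ≡ 2 (mod 19), so λ ≡ 12.
  x = λ² - 10 - 1 = 144 - 11 ≡ 0; y = λ·(10 - 0) - 9 ≡ 16. → (0, 16)

(0, 16)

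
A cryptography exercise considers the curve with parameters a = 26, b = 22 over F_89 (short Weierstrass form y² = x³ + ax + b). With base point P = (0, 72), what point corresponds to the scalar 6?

(62, 75)

Double-and-add on 6 = (110)₂. Start with P = (0, 72) for the leading 1-bit.
double: tangent at (0, 72): λ = (3·0² + 26)/(2·72) ≡ 26/55. 55⁻¹ ≡ 34 (mod 89) since 55·34 = 1870 ≡ 1, so λ ≡ 26·34 ≡ 83.
  x = λ² - 0 - 0 = 6889 - 0 ≡ 36; y = λ·(0 - 36) - 72 ≡ 55. → (36, 55)
add P: (36, 55) + (0, 72). λ = (72 - 55)/(0 - 36) ≡ 17/53 mod 89. 53⁻¹ ≡ 42 (mod 89) since 53·42 = 2226 ≡ 1, so λ ≡ 2.
  x = λ² - 36 - 0 = 4 - 36 ≡ 57; y = λ·(36 - 57) - 55 ≡ 81. → (57, 81)
double: tangent at (57, 81): λ = (3·57² + 26)/(2·81) ≡ 72/73. 73⁻¹ ≡ 50 (mod 89) since 73·50 = 3650 ≡ 1, so λ ≡ 72·50 ≡ 40.
  x = λ² - 57 - 57 = 1600 - 114 ≡ 62; y = λ·(57 - 62) - 81 ≡ 75. → (62, 75)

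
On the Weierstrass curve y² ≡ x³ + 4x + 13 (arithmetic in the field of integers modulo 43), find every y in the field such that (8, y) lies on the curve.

16, 27

x³ + 4x + 13 = 557 ≡ 41 (mod 43).
Square roots of 41 mod 43: 16 and 27 (since 16² = 256 ≡ 41).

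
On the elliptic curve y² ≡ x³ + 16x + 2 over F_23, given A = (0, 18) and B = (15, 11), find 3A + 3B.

First 3A:
Repeated addition: build up to 3A.
2A: tangent at (0, 18): λ = (3·0² + 16)/(2·18) ≡ 16/13. 13⁻¹ ≡ 16 (mod 23), so λ ≡ 16·16 ≡ 3.
  x = λ² - 0 - 0 = 9 - 0 ≡ 9; y = λ·(0 - 9) - 18 ≡ 1. → (9, 1)
3A: (9, 1) + (0, 18). λ = (18 - 1)/(0 - 9) ≡ 17/14 mod 23. 14⁻¹ ≡ 5 (mod 23), so λ ≡ 16.
  x = λ² - 9 - 0 = 256 - 9 ≡ 17; y = λ·(9 - 17) - 1 ≡ 9. → (17, 9)
3A = (17, 9).
Next 3B:
Repeated addition: build up to 3B.
2B: tangent at (15, 11): λ = (3·15² + 16)/(2·11) ≡ 1/22. 22⁻¹ ≡ 22 (mod 23) since 22·22 = 484 ≡ 1, so λ ≡ 1·22 ≡ 22.
  x = λ² - 15 - 15 = 484 - 30 ≡ 17; y = λ·(15 - 17) - 11 ≡ 14. → (17, 14)
3B: (17, 14) + (15, 11). λ = (11 - 14)/(15 - 17) ≡ 20/21 mod 23. 21⁻¹ ≡ 11 (mod 23) since 21·11 = 231 ≡ 1, so λ ≡ 13.
  x = λ² - 17 - 15 = 169 - 32 ≡ 22; y = λ·(17 - 22) - 14 ≡ 13. → (22, 13)
3B = (22, 13).
Finally 3A + 3B:
(17, 9) + (22, 13). λ = (13 - 9)/(22 - 17) ≡ 4/5 mod 23. 5⁻¹ ≡ 14 (mod 23) since 5·14 = 70 ≡ 1, so λ ≡ 10.
  x = λ² - 17 - 22 = 100 - 39 ≡ 15; y = λ·(17 - 15) - 9 ≡ 11. → (15, 11)

(15, 11)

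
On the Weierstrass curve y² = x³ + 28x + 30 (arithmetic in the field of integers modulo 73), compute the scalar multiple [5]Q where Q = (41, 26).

(24, 46)

Double-and-add on 5 = (101)₂. Start with Q = (41, 26) for the leading 1-bit.
double: tangent at (41, 26): λ = (3·41² + 28)/(2·26) ≡ 34/52. 52⁻¹ ≡ 66 (mod 73), so λ ≡ 34·66 ≡ 54.
  x = λ² - 41 - 41 = 2916 - 82 ≡ 60; y = λ·(41 - 60) - 26 ≡ 43. → (60, 43)
double: tangent at (60, 43): λ = (3·60² + 28)/(2·43) ≡ 24/13. 13⁻¹ ≡ 45 (mod 73), so λ ≡ 24·45 ≡ 58.
  x = λ² - 60 - 60 = 3364 - 120 ≡ 32; y = λ·(60 - 32) - 43 ≡ 48. → (32, 48)
add Q: (32, 48) + (41, 26). λ = (26 - 48)/(41 - 32) ≡ 51/9 mod 73. 9⁻¹ ≡ 65 (mod 73) since 9·65 = 585 ≡ 1, so λ ≡ 30.
  x = λ² - 32 - 41 = 900 - 73 ≡ 24; y = λ·(32 - 24) - 48 ≡ 46. → (24, 46)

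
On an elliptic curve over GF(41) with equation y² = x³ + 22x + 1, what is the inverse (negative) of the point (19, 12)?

(19, 29)

-(19, 12) = (19, -12 mod 41) = (19, 29).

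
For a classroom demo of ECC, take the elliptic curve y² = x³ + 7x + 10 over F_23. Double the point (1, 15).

tangent at (1, 15): λ = (3·1² + 7)/(2·15) ≡ 10/7. 7⁻¹ ≡ 10 (mod 23), so λ ≡ 10·10 ≡ 8.
  x = λ² - 1 - 1 = 64 - 2 ≡ 16; y = λ·(1 - 16) - 15 ≡ 3. → (16, 3)

(16, 3)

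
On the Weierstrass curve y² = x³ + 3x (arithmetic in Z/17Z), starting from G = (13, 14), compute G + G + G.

(9, 5)

Repeated addition: build up to 3G.
2G: tangent at (13, 14): λ = (3·13² + 3)/(2·14) ≡ 0/11. 11⁻¹ ≡ 14 (mod 17), so λ ≡ 0·14 ≡ 0.
  x = λ² - 13 - 13 = 0 - 26 ≡ 8; y = λ·(13 - 8) - 14 ≡ 3. → (8, 3)
3G: (8, 3) + (13, 14). λ = (14 - 3)/(13 - 8) ≡ 11/5 mod 17. 5⁻¹ ≡ 7 (mod 17) since 5·7 = 35 ≡ 1, so λ ≡ 9.
  x = λ² - 8 - 13 = 81 - 21 ≡ 9; y = λ·(8 - 9) - 3 ≡ 5. → (9, 5)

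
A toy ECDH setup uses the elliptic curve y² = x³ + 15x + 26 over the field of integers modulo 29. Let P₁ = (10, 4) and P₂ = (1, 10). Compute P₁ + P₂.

(10, 4) + (1, 10). λ = (10 - 4)/(1 - 10) ≡ 6/20 mod 29. 20⁻¹ ≡ 16 (mod 29), so λ ≡ 9.
  x = λ² - 10 - 1 = 81 - 11 ≡ 12; y = λ·(10 - 12) - 4 ≡ 7. → (12, 7)

(12, 7)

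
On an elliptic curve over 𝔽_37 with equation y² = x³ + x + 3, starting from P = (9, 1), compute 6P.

(6, 15)

Repeated addition: build up to 6P.
2P: tangent at (9, 1): λ = (3·9² + 1)/(2·1) ≡ 22/2. 2⁻¹ ≡ 19 (mod 37) since 2·19 = 38 ≡ 1, so λ ≡ 22·19 ≡ 11.
  x = λ² - 9 - 9 = 121 - 18 ≡ 29; y = λ·(9 - 29) - 1 ≡ 1. → (29, 1)
3P: (29, 1) + (9, 1). λ = (1 - 1)/(9 - 29) ≡ 0/17 mod 37. 17⁻¹ ≡ 24 (mod 37), so λ ≡ 0.
  x = λ² - 29 - 9 = 0 - 38 ≡ 36; y = λ·(29 - 36) - 1 ≡ 36. → (36, 36)
4P: (36, 36) + (9, 1). λ = (1 - 36)/(9 - 36) ≡ 2/10 mod 37. 10⁻¹ ≡ 26 (mod 37), so λ ≡ 15.
  x = λ² - 36 - 9 = 225 - 45 ≡ 32; y = λ·(36 - 32) - 36 ≡ 24. → (32, 24)
5P: (32, 24) + (9, 1). λ = (1 - 24)/(9 - 32) ≡ 14/14 mod 37. 14⁻¹ ≡ 8 (mod 37) since 14·8 = 112 ≡ 1, so λ ≡ 1.
  x = λ² - 32 - 9 = 1 - 41 ≡ 34; y = λ·(32 - 34) - 24 ≡ 11. → (34, 11)
6P: (34, 11) + (9, 1). λ = (1 - 11)/(9 - 34) ≡ 27/12 mod 37. 12⁻¹ ≡ 34 (mod 37) since 12·34 = 408 ≡ 1, so λ ≡ 30.
  x = λ² - 34 - 9 = 900 - 43 ≡ 6; y = λ·(34 - 6) - 11 ≡ 15. → (6, 15)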